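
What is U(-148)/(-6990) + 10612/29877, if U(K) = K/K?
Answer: 8238667/23204470 ≈ 0.35505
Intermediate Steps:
U(K) = 1
U(-148)/(-6990) + 10612/29877 = 1/(-6990) + 10612/29877 = 1*(-1/6990) + 10612*(1/29877) = -1/6990 + 10612/29877 = 8238667/23204470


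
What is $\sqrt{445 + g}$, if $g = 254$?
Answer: $\sqrt{699} \approx 26.439$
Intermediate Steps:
$\sqrt{445 + g} = \sqrt{445 + 254} = \sqrt{699}$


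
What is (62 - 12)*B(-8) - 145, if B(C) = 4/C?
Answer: -170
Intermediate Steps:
(62 - 12)*B(-8) - 145 = (62 - 12)*(4/(-8)) - 145 = 50*(4*(-1/8)) - 145 = 50*(-1/2) - 145 = -25 - 145 = -170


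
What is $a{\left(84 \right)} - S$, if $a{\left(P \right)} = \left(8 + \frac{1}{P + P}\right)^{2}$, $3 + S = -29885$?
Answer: $\frac{845367937}{28224} \approx 29952.0$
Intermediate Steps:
$S = -29888$ ($S = -3 - 29885 = -29888$)
$a{\left(P \right)} = \left(8 + \frac{1}{2 P}\right)^{2}$
$a{\left(84 \right)} - S = \frac{\left(1 + 16 \cdot 84\right)^{2}}{4 \cdot 7056} - -29888 = \frac{1}{4} \cdot \frac{1}{7056} \left(1 + 1344\right)^{2} + 29888 = \frac{1}{4} \cdot \frac{1}{7056} \cdot 1345^{2} + 29888 = \frac{1}{4} \cdot \frac{1}{7056} \cdot 1809025 + 29888 = \frac{1809025}{28224} + 29888 = \frac{845367937}{28224}$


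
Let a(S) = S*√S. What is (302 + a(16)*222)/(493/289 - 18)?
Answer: -246670/277 ≈ -890.51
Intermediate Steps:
a(S) = S^(3/2)
(302 + a(16)*222)/(493/289 - 18) = (302 + 16^(3/2)*222)/(493/289 - 18) = (302 + 64*222)/((1/289)*493 - 18) = (302 + 14208)/(29/17 - 18) = 14510/(-277/17) = 14510*(-17/277) = -246670/277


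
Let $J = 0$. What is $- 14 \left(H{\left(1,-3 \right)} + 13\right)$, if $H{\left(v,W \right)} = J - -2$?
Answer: $-210$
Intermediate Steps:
$H{\left(v,W \right)} = 2$ ($H{\left(v,W \right)} = 0 - -2 = 0 + 2 = 2$)
$- 14 \left(H{\left(1,-3 \right)} + 13\right) = - 14 \left(2 + 13\right) = \left(-14\right) 15 = -210$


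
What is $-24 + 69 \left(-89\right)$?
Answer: $-6165$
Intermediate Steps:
$-24 + 69 \left(-89\right) = -24 - 6141 = -6165$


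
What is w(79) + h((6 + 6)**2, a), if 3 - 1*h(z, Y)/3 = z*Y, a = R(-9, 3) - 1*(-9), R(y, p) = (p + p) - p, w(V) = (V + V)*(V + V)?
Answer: 19789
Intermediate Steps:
w(V) = 4*V**2 (w(V) = (2*V)*(2*V) = 4*V**2)
R(y, p) = p (R(y, p) = 2*p - p = p)
a = 12 (a = 3 - 1*(-9) = 3 + 9 = 12)
h(z, Y) = 9 - 3*Y*z (h(z, Y) = 9 - 3*z*Y = 9 - 3*Y*z)
w(79) + h((6 + 6)**2, a) = 4*79**2 + (9 - 3*12*(6 + 6)**2) = 4*6241 + (9 - 3*12*12**2) = 24964 + (9 - 3*12*144) = 24964 + (9 - 5184) = 24964 - 5175 = 19789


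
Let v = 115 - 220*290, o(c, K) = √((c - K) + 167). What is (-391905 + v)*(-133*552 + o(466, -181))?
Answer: 33447595440 - 455590*√814 ≈ 3.3435e+10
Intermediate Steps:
o(c, K) = √(167 + c - K)
v = -63685 (v = 115 - 63800 = -63685)
(-391905 + v)*(-133*552 + o(466, -181)) = (-391905 - 63685)*(-133*552 + √(167 + 466 - 1*(-181))) = -455590*(-73416 + √(167 + 466 + 181)) = -455590*(-73416 + √814) = 33447595440 - 455590*√814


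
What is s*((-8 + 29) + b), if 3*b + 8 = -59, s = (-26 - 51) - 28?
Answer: 140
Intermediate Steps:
s = -105 (s = -77 - 28 = -105)
b = -67/3 (b = -8/3 + (1/3)*(-59) = -8/3 - 59/3 = -67/3 ≈ -22.333)
s*((-8 + 29) + b) = -105*((-8 + 29) - 67/3) = -105*(21 - 67/3) = -105*(-4/3) = 140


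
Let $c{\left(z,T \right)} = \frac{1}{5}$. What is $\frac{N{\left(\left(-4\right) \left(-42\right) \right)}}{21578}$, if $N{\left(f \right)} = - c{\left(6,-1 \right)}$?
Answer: $- \frac{1}{107890} \approx -9.2687 \cdot 10^{-6}$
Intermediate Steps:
$c{\left(z,T \right)} = \frac{1}{5}$
$N{\left(f \right)} = - \frac{1}{5}$ ($N{\left(f \right)} = \left(-1\right) \frac{1}{5} = - \frac{1}{5}$)
$\frac{N{\left(\left(-4\right) \left(-42\right) \right)}}{21578} = - \frac{1}{5 \cdot 21578} = \left(- \frac{1}{5}\right) \frac{1}{21578} = - \frac{1}{107890}$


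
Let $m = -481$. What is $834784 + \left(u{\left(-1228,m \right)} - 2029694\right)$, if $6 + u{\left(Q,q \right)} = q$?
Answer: $-1195397$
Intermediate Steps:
$u{\left(Q,q \right)} = -6 + q$
$834784 + \left(u{\left(-1228,m \right)} - 2029694\right) = 834784 - 2030181 = -1195397$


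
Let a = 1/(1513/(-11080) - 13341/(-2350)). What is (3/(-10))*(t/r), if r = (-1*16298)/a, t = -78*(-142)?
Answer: 4325953320/117559698677 ≈ 0.036798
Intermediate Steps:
a = 2603800/14426273 (a = 1/(1513*(-1/11080) - 13341*(-1/2350)) = 1/(-1513/11080 + 13341/2350) = 1/(14426273/2603800) = 2603800/14426273 ≈ 0.18049)
t = 11076
r = -117559698677/1301900 (r = (-1*16298)/(2603800/14426273) = -16298*14426273/2603800 = -117559698677/1301900 ≈ -90299.)
(3/(-10))*(t/r) = (3/(-10))*(11076/(-117559698677/1301900)) = (3*(-⅒))*(11076*(-1301900/117559698677)) = -3/10*(-14419844400/117559698677) = 4325953320/117559698677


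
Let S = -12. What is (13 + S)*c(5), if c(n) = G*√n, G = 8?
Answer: 8*√5 ≈ 17.889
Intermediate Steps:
c(n) = 8*√n
(13 + S)*c(5) = (13 - 12)*(8*√5) = 1*(8*√5) = 8*√5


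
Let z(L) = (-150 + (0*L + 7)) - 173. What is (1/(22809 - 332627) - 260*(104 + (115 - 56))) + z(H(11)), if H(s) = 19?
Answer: -13227989329/309818 ≈ -42696.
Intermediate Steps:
z(L) = -316 (z(L) = (-150 + (0 + 7)) - 173 = (-150 + 7) - 173 = -143 - 173 = -316)
(1/(22809 - 332627) - 260*(104 + (115 - 56))) + z(H(11)) = (1/(22809 - 332627) - 260*(104 + (115 - 56))) - 316 = (1/(-309818) - 260*(104 + 59)) - 316 = (-1/309818 - 260*163) - 316 = (-1/309818 - 42380) - 316 = -13130086841/309818 - 316 = -13227989329/309818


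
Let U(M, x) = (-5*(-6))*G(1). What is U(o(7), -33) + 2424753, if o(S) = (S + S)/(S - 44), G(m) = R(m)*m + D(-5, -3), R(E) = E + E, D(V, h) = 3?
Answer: 2424903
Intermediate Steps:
R(E) = 2*E
G(m) = 3 + 2*m**2 (G(m) = (2*m)*m + 3 = 2*m**2 + 3 = 3 + 2*m**2)
o(S) = 2*S/(-44 + S) (o(S) = (2*S)/(-44 + S) = 2*S/(-44 + S))
U(M, x) = 150 (U(M, x) = (-5*(-6))*(3 + 2*1**2) = 30*(3 + 2*1) = 30*(3 + 2) = 30*5 = 150)
U(o(7), -33) + 2424753 = 150 + 2424753 = 2424903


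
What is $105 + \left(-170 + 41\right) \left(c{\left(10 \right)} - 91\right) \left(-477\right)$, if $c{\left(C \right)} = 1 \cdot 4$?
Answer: $-5353266$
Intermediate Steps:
$c{\left(C \right)} = 4$
$105 + \left(-170 + 41\right) \left(c{\left(10 \right)} - 91\right) \left(-477\right) = 105 + \left(-170 + 41\right) \left(4 - 91\right) \left(-477\right) = 105 + \left(-129\right) \left(-87\right) \left(-477\right) = 105 + 11223 \left(-477\right) = 105 - 5353371 = -5353266$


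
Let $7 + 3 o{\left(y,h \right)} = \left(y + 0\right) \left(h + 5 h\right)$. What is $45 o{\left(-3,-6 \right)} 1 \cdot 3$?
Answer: $4545$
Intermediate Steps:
$o{\left(y,h \right)} = - \frac{7}{3} + 2 h y$ ($o{\left(y,h \right)} = - \frac{7}{3} + \frac{\left(y + 0\right) \left(h + 5 h\right)}{3} = - \frac{7}{3} + \frac{y 6 h}{3} = - \frac{7}{3} + \frac{6 h y}{3} = - \frac{7}{3} + 2 h y$)
$45 o{\left(-3,-6 \right)} 1 \cdot 3 = 45 \left(- \frac{7}{3} + 2 \left(-6\right) \left(-3\right)\right) 1 \cdot 3 = 45 \left(- \frac{7}{3} + 36\right) 3 = 45 \cdot \frac{101}{3} \cdot 3 = 1515 \cdot 3 = 4545$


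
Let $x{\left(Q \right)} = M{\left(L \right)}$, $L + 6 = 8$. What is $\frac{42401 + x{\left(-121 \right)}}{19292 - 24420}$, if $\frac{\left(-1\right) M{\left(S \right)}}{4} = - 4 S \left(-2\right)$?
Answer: $- \frac{42337}{5128} \approx -8.256$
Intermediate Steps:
$L = 2$ ($L = -6 + 8 = 2$)
$M{\left(S \right)} = - 32 S$ ($M{\left(S \right)} = - 4 - 4 S \left(-2\right) = - 4 \cdot 8 S = - 32 S$)
$x{\left(Q \right)} = -64$ ($x{\left(Q \right)} = \left(-32\right) 2 = -64$)
$\frac{42401 + x{\left(-121 \right)}}{19292 - 24420} = \frac{42401 - 64}{19292 - 24420} = \frac{42337}{-5128} = 42337 \left(- \frac{1}{5128}\right) = - \frac{42337}{5128}$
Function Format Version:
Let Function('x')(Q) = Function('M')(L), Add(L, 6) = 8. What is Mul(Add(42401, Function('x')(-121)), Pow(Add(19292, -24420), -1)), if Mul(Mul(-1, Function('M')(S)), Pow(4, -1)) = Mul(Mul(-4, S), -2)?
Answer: Rational(-42337, 5128) ≈ -8.2560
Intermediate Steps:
L = 2 (L = Add(-6, 8) = 2)
Function('M')(S) = Mul(-32, S) (Function('M')(S) = Mul(-4, Mul(Mul(-4, S), -2)) = Mul(-4, Mul(8, S)) = Mul(-32, S))
Function('x')(Q) = -64 (Function('x')(Q) = Mul(-32, 2) = -64)
Mul(Add(42401, Function('x')(-121)), Pow(Add(19292, -24420), -1)) = Mul(Add(42401, -64), Pow(Add(19292, -24420), -1)) = Mul(42337, Pow(-5128, -1)) = Mul(42337, Rational(-1, 5128)) = Rational(-42337, 5128)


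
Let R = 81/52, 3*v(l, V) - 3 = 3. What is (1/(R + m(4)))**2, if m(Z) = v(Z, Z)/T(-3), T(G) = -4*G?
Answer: 24336/72361 ≈ 0.33631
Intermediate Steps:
v(l, V) = 2 (v(l, V) = 1 + (1/3)*3 = 1 + 1 = 2)
m(Z) = 1/6 (m(Z) = 2/((-4*(-3))) = 2/12 = 2*(1/12) = 1/6)
R = 81/52 (R = 81*(1/52) = 81/52 ≈ 1.5577)
(1/(R + m(4)))**2 = (1/(81/52 + 1/6))**2 = (1/(269/156))**2 = (156/269)**2 = 24336/72361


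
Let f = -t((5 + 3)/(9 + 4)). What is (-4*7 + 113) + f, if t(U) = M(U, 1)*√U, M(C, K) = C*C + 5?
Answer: 85 - 1818*√26/2197 ≈ 80.781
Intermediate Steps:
M(C, K) = 5 + C² (M(C, K) = C² + 5 = 5 + C²)
t(U) = √U*(5 + U²) (t(U) = (5 + U²)*√U = √U*(5 + U²))
f = -1818*√26/2197 (f = -√((5 + 3)/(9 + 4))*(5 + ((5 + 3)/(9 + 4))²) = -√(8/13)*(5 + (8/13)²) = -2*√26/13*(5 + 64/169) = -2*√26/13*909/169 = -1818*√26/2197 ≈ -4.2194)
(-4*7 + 113) + f = (-4*7 + 113) - 1818*√26/2197 = (-28 + 113) - 1818*√26/2197 = 85 - 1818*√26/2197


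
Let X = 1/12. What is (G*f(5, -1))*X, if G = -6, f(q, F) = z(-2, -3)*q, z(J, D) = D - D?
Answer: 0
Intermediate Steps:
z(J, D) = 0
f(q, F) = 0 (f(q, F) = 0*q = 0)
X = 1/12 ≈ 0.083333
(G*f(5, -1))*X = -6*0*(1/12) = 0*(1/12) = 0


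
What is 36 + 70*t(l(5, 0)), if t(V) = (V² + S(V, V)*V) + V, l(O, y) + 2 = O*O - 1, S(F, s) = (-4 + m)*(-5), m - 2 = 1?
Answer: 43156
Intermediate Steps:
m = 3 (m = 2 + 1 = 3)
S(F, s) = 5 (S(F, s) = (-4 + 3)*(-5) = -1*(-5) = 5)
l(O, y) = -3 + O² (l(O, y) = -2 + (O*O - 1) = -2 + (O² - 1) = -2 + (-1 + O²) = -3 + O²)
t(V) = V² + 6*V (t(V) = (V² + 5*V) + V = V² + 6*V)
36 + 70*t(l(5, 0)) = 36 + 70*((-3 + 5²)*(6 + (-3 + 5²))) = 36 + 70*((-3 + 25)*(6 + (-3 + 25))) = 36 + 70*(22*(6 + 22)) = 36 + 70*(22*28) = 36 + 70*616 = 36 + 43120 = 43156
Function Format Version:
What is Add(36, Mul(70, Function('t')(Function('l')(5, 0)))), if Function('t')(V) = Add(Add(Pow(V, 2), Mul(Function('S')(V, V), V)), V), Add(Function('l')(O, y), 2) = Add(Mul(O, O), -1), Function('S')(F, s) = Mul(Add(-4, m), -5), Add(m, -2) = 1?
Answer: 43156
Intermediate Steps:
m = 3 (m = Add(2, 1) = 3)
Function('S')(F, s) = 5 (Function('S')(F, s) = Mul(Add(-4, 3), -5) = Mul(-1, -5) = 5)
Function('l')(O, y) = Add(-3, Pow(O, 2)) (Function('l')(O, y) = Add(-2, Add(Mul(O, O), -1)) = Add(-2, Add(Pow(O, 2), -1)) = Add(-2, Add(-1, Pow(O, 2))) = Add(-3, Pow(O, 2)))
Function('t')(V) = Add(Pow(V, 2), Mul(6, V)) (Function('t')(V) = Add(Add(Pow(V, 2), Mul(5, V)), V) = Add(Pow(V, 2), Mul(6, V)))
Add(36, Mul(70, Function('t')(Function('l')(5, 0)))) = Add(36, Mul(70, Mul(Add(-3, Pow(5, 2)), Add(6, Add(-3, Pow(5, 2)))))) = Add(36, Mul(70, Mul(Add(-3, 25), Add(6, Add(-3, 25))))) = Add(36, Mul(70, Mul(22, Add(6, 22)))) = Add(36, Mul(70, Mul(22, 28))) = Add(36, Mul(70, 616)) = Add(36, 43120) = 43156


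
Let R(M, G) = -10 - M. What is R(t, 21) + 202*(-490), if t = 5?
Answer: -98995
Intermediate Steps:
R(t, 21) + 202*(-490) = (-10 - 1*5) + 202*(-490) = (-10 - 5) - 98980 = -15 - 98980 = -98995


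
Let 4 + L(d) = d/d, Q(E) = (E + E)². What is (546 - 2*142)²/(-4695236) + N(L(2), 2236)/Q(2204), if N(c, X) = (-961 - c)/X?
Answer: -28676415822891/1961458202494336 ≈ -0.014620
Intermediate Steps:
Q(E) = 4*E² (Q(E) = (2*E)² = 4*E²)
L(d) = -3 (L(d) = -4 + d/d = -4 + 1 = -3)
N(c, X) = (-961 - c)/X
(546 - 2*142)²/(-4695236) + N(L(2), 2236)/Q(2204) = (546 - 2*142)²/(-4695236) + ((-961 - 1*(-3))/2236)/((4*2204²)) = (546 - 284)²*(-1/4695236) + ((-961 + 3)/2236)/((4*4857616)) = 262²*(-1/4695236) + ((1/2236)*(-958))/19430464 = 68644*(-1/4695236) - 479/1118*1/19430464 = -17161/1173809 - 479/21723258752 = -28676415822891/1961458202494336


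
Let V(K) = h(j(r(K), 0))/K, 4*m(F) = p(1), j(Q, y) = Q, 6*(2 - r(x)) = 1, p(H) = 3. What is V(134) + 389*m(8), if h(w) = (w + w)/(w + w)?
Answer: 78191/268 ≈ 291.76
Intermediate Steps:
r(x) = 11/6 (r(x) = 2 - ⅙*1 = 2 - ⅙ = 11/6)
m(F) = ¾ (m(F) = (¼)*3 = ¾)
h(w) = 1 (h(w) = (2*w)/((2*w)) = (2*w)*(1/(2*w)) = 1)
V(K) = 1/K
V(134) + 389*m(8) = 1/134 + 389*(¾) = 1/134 + 1167/4 = 78191/268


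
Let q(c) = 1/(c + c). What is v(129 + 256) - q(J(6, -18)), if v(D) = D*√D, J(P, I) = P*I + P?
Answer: 1/204 + 385*√385 ≈ 7554.3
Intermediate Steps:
J(P, I) = P + I*P (J(P, I) = I*P + P = P + I*P)
v(D) = D^(3/2)
q(c) = 1/(2*c)
v(129 + 256) - q(J(6, -18)) = (129 + 256)^(3/2) - 1/(2*(6*(1 - 18))) = 385^(3/2) - 1/(2*(6*(-17))) = 385*√385 - 1/(2*(-102)) = 385*√385 - (-1)/(2*102) = 385*√385 - 1*(-1/204) = 385*√385 + 1/204 = 1/204 + 385*√385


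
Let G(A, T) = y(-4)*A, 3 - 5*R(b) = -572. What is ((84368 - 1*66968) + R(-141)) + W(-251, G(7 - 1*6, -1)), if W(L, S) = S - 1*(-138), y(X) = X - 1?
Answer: 17648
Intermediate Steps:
R(b) = 115 (R(b) = 3/5 - 1/5*(-572) = 3/5 + 572/5 = 115)
y(X) = -1 + X
G(A, T) = -5*A (G(A, T) = (-1 - 4)*A = -5*A)
W(L, S) = 138 + S (W(L, S) = S + 138 = 138 + S)
((84368 - 1*66968) + R(-141)) + W(-251, G(7 - 1*6, -1)) = ((84368 - 1*66968) + 115) + (138 - 5*(7 - 1*6)) = ((84368 - 66968) + 115) + (138 - 5*(7 - 6)) = (17400 + 115) + (138 - 5*1) = 17515 + (138 - 5) = 17515 + 133 = 17648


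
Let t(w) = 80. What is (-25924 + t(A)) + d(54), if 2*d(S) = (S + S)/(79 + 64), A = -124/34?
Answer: -3695638/143 ≈ -25844.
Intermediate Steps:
A = -62/17 (A = -124*1/34 = -62/17 ≈ -3.6471)
d(S) = S/143 (d(S) = ((S + S)/(79 + 64))/2 = ((2*S)/143)/2 = ((2*S)*(1/143))/2 = (2*S/143)/2 = S/143)
(-25924 + t(A)) + d(54) = (-25924 + 80) + (1/143)*54 = -25844 + 54/143 = -3695638/143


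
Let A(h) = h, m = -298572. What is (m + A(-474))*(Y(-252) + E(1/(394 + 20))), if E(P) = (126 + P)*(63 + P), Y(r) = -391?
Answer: -2803239562453/1242 ≈ -2.2570e+9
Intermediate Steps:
E(P) = (63 + P)*(126 + P)
(m + A(-474))*(Y(-252) + E(1/(394 + 20))) = (-298572 - 474)*(-391 + (7938 + (1/(394 + 20))**2 + 189/(394 + 20))) = -299046*(-391 + (7938 + (1/414)**2 + 189/414)) = -299046*(-391 + (7938 + (1/414)**2 + 189*(1/414))) = -299046*(-391 + (7938 + 1/171396 + 21/46)) = -299046*(-391 + 1360619695/171396) = -299046*1293603859/171396 = -2803239562453/1242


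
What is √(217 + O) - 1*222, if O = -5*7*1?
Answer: -222 + √182 ≈ -208.51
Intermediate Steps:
O = -35 (O = -35*1 = -35)
√(217 + O) - 1*222 = √(217 - 35) - 1*222 = √182 - 222 = -222 + √182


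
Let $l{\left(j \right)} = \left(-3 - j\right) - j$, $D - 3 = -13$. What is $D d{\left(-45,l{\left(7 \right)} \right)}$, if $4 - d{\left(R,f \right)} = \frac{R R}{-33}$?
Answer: $- \frac{7190}{11} \approx -653.64$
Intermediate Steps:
$D = -10$ ($D = 3 - 13 = -10$)
$l{\left(j \right)} = -3 - 2 j$
$d{\left(R,f \right)} = 4 + \frac{R^{2}}{33}$ ($d{\left(R,f \right)} = 4 - \frac{R R}{-33} = 4 - R^{2} \left(- \frac{1}{33}\right) = 4 - - \frac{R^{2}}{33} = 4 + \frac{R^{2}}{33}$)
$D d{\left(-45,l{\left(7 \right)} \right)} = - 10 \left(4 + \frac{\left(-45\right)^{2}}{33}\right) = - 10 \left(4 + \frac{1}{33} \cdot 2025\right) = - 10 \left(4 + \frac{675}{11}\right) = \left(-10\right) \frac{719}{11} = - \frac{7190}{11}$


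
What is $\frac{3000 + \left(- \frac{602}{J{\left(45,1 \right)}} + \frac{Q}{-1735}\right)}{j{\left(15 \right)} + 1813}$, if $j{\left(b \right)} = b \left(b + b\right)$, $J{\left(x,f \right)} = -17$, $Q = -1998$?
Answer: $\frac{89563436}{66747185} \approx 1.3418$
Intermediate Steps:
$j{\left(b \right)} = 2 b^{2}$ ($j{\left(b \right)} = b 2 b = 2 b^{2}$)
$\frac{3000 + \left(- \frac{602}{J{\left(45,1 \right)}} + \frac{Q}{-1735}\right)}{j{\left(15 \right)} + 1813} = \frac{3000 - \left(- \frac{1998}{1735} - \frac{602}{17}\right)}{2 \cdot 15^{2} + 1813} = \frac{3000 - - \frac{1078436}{29495}}{2 \cdot 225 + 1813} = \frac{3000 + \left(\frac{602}{17} + \frac{1998}{1735}\right)}{450 + 1813} = \frac{3000 + \frac{1078436}{29495}}{2263} = \frac{89563436}{29495} \cdot \frac{1}{2263} = \frac{89563436}{66747185}$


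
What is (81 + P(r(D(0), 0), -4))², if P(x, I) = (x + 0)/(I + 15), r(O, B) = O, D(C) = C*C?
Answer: 6561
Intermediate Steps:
D(C) = C²
P(x, I) = x/(15 + I)
(81 + P(r(D(0), 0), -4))² = (81 + 0²/(15 - 4))² = (81 + 0/11)² = (81 + 0*(1/11))² = (81 + 0)² = 81² = 6561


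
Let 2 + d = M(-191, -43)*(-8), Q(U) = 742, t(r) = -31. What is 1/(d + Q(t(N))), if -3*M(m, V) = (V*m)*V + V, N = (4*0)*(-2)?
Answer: -1/941132 ≈ -1.0625e-6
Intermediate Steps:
N = 0 (N = 0*(-2) = 0)
M(m, V) = -V/3 - m*V²/3 (M(m, V) = -((V*m)*V + V)/3 = -(m*V² + V)/3 = -(V + m*V²)/3 = -V/3 - m*V²/3)
d = -941874 (d = -2 - ⅓*(-43)*(1 - 43*(-191))*(-8) = -2 - ⅓*(-43)*(1 + 8213)*(-8) = -2 - ⅓*(-43)*8214*(-8) = -2 + 117734*(-8) = -2 - 941872 = -941874)
1/(d + Q(t(N))) = 1/(-941874 + 742) = 1/(-941132) = -1/941132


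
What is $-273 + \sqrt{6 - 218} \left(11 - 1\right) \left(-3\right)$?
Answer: $-273 - 60 i \sqrt{53} \approx -273.0 - 436.81 i$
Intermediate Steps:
$-273 + \sqrt{6 - 218} \left(11 - 1\right) \left(-3\right) = -273 + \sqrt{-212} \cdot 10 \left(-3\right) = -273 + 2 i \sqrt{53} \left(-30\right) = -273 - 60 i \sqrt{53}$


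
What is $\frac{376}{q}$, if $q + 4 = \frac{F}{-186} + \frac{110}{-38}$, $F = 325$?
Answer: $- \frac{1328784}{30541} \approx -43.508$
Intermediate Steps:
$q = - \frac{30541}{3534}$ ($q = -4 + \left(\frac{325}{-186} + \frac{110}{-38}\right) = -4 + \left(325 \left(- \frac{1}{186}\right) + 110 \left(- \frac{1}{38}\right)\right) = -4 - \frac{16405}{3534} = - \frac{30541}{3534} \approx -8.642$)
$\frac{376}{q} = \frac{376}{- \frac{30541}{3534}} = 376 \left(- \frac{3534}{30541}\right) = - \frac{1328784}{30541}$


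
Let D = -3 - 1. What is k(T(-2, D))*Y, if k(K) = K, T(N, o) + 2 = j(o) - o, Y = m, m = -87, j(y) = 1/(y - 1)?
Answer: -783/5 ≈ -156.60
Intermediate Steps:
j(y) = 1/(-1 + y)
D = -4
Y = -87
T(N, o) = -2 + 1/(-1 + o) - o (T(N, o) = -2 + (1/(-1 + o) - o) = -2 + 1/(-1 + o) - o)
k(T(-2, D))*Y = ((3 - 1*(-4) - 1*(-4)²)/(-1 - 4))*(-87) = ((3 + 4 - 1*16)/(-5))*(-87) = -(3 + 4 - 16)/5*(-87) = -⅕*(-9)*(-87) = (9/5)*(-87) = -783/5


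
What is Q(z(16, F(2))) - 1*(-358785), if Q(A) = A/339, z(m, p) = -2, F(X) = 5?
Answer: 121628113/339 ≈ 3.5879e+5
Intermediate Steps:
Q(A) = A/339 (Q(A) = A*(1/339) = A/339)
Q(z(16, F(2))) - 1*(-358785) = (1/339)*(-2) - 1*(-358785) = -2/339 + 358785 = 121628113/339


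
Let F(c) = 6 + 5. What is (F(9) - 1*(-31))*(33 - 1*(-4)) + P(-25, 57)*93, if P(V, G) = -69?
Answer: -4863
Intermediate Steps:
F(c) = 11
(F(9) - 1*(-31))*(33 - 1*(-4)) + P(-25, 57)*93 = (11 - 1*(-31))*(33 - 1*(-4)) - 69*93 = (11 + 31)*(33 + 4) - 6417 = 42*37 - 6417 = 1554 - 6417 = -4863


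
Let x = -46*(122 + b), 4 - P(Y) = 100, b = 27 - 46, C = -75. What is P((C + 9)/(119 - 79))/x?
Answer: 48/2369 ≈ 0.020262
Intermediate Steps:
b = -19
P(Y) = -96 (P(Y) = 4 - 1*100 = 4 - 100 = -96)
x = -4738 (x = -46*(122 - 19) = -46*103 = -4738)
P((C + 9)/(119 - 79))/x = -96/(-4738) = -96*(-1/4738) = 48/2369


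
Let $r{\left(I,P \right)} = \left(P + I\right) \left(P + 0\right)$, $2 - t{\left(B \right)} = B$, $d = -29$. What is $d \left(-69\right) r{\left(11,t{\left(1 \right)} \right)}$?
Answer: $24012$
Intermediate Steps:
$t{\left(B \right)} = 2 - B$
$r{\left(I,P \right)} = P \left(I + P\right)$ ($r{\left(I,P \right)} = \left(I + P\right) P = P \left(I + P\right)$)
$d \left(-69\right) r{\left(11,t{\left(1 \right)} \right)} = \left(-29\right) \left(-69\right) \left(2 - 1\right) \left(11 + \left(2 - 1\right)\right) = 2001 \left(2 - 1\right) \left(11 + \left(2 - 1\right)\right) = 2001 \cdot 1 \left(11 + 1\right) = 2001 \cdot 1 \cdot 12 = 2001 \cdot 12 = 24012$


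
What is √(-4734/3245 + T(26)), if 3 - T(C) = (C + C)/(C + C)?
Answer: 2*√1424555/3245 ≈ 0.73562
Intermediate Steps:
T(C) = 2 (T(C) = 3 - (C + C)/(C + C) = 3 - 2*C/(2*C) = 3 - 2*C*1/(2*C) = 3 - 1*1 = 3 - 1 = 2)
√(-4734/3245 + T(26)) = √(-4734/3245 + 2) = √(1756/3245) = 2*√1424555/3245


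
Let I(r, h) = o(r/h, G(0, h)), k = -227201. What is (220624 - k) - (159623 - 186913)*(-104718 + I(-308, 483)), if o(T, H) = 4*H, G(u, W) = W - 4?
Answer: -2805018755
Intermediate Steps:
G(u, W) = -4 + W
I(r, h) = -16 + 4*h (I(r, h) = 4*(-4 + h) = -16 + 4*h)
(220624 - k) - (159623 - 186913)*(-104718 + I(-308, 483)) = (220624 - 1*(-227201)) - (159623 - 186913)*(-104718 + (-16 + 4*483)) = (220624 + 227201) - (-27290)*(-104718 + (-16 + 1932)) = 447825 - (-27290)*(-104718 + 1916) = 447825 - (-27290)*(-102802) = 447825 - 1*2805466580 = 447825 - 2805466580 = -2805018755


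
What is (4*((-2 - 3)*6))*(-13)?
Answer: 1560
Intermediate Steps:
(4*((-2 - 3)*6))*(-13) = (4*(-5*6))*(-13) = (4*(-30))*(-13) = -120*(-13) = 1560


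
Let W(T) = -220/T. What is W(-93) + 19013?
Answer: 1768429/93 ≈ 19015.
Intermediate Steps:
W(-93) + 19013 = -220/(-93) + 19013 = -220*(-1/93) + 19013 = 220/93 + 19013 = 1768429/93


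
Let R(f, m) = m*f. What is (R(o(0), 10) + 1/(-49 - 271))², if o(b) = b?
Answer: 1/102400 ≈ 9.7656e-6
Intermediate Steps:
R(f, m) = f*m
(R(o(0), 10) + 1/(-49 - 271))² = (0*10 + 1/(-49 - 271))² = (0 + 1/(-320))² = (0 - 1/320)² = (-1/320)² = 1/102400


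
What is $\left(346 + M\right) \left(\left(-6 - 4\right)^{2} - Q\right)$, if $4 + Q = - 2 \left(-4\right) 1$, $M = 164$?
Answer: $48960$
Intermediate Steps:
$Q = 4$ ($Q = -4 - 2 \left(-4\right) 1 = -4 - \left(-8\right) 1 = -4 - -8 = -4 + 8 = 4$)
$\left(346 + M\right) \left(\left(-6 - 4\right)^{2} - Q\right) = \left(346 + 164\right) \left(\left(-6 - 4\right)^{2} - 4\right) = 510 \left(\left(-10\right)^{2} - 4\right) = 510 \left(100 - 4\right) = 510 \cdot 96 = 48960$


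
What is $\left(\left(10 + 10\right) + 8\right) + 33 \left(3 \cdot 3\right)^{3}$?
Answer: $24085$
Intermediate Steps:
$\left(\left(10 + 10\right) + 8\right) + 33 \left(3 \cdot 3\right)^{3} = \left(20 + 8\right) + 33 \cdot 9^{3} = 28 + 33 \cdot 729 = 28 + 24057 = 24085$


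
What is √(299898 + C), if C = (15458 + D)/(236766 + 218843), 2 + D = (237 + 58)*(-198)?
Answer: 4*√3890792223678822/455609 ≈ 547.63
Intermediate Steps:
D = -58412 (D = -2 + (237 + 58)*(-198) = -2 + 295*(-198) = -2 - 58410 = -58412)
C = -42954/455609 (C = (15458 - 58412)/(236766 + 218843) = -42954/455609 ≈ -0.094278)
√(299898 + C) = √(299898 - 42954/455609) = √(136636184928/455609) = 4*√3890792223678822/455609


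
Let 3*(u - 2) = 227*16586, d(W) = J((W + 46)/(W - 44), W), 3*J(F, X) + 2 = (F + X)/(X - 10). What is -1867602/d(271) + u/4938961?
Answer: 2459228166327585943/419762295390 ≈ 5.8586e+6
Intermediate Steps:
J(F, X) = -2/3 + (F + X)/(3*(-10 + X)) (J(F, X) = -2/3 + ((F + X)/(X - 10))/3 = -2/3 + ((F + X)/(-10 + X))/3 = -2/3 + (F + X)/(3*(-10 + X)))
d(W) = (20 - W + (46 + W)/(-44 + W))/(3*(-10 + W)) (d(W) = (20 + (W + 46)/(W - 44) - W)/(3*(-10 + W)) = (20 + (46 + W)/(-44 + W) - W)/(3*(-10 + W)) = (20 - W + (46 + W)/(-44 + W))/(3*(-10 + W)))
u = 3765028/3 (u = 2 + (227*16586)/3 = 2 + (1/3)*3765022 = 2 + 3765022/3 = 3765028/3 ≈ 1.2550e+6)
-1867602/d(271) + u/4938961 = -1867602*3*(-44 + 271)*(-10 + 271)/(46 + 271 + (-44 + 271)*(20 - 1*271)) + (3765028/3)/4938961 = -1867602*177741/(46 + 271 + 227*(20 - 271)) + (3765028/3)*(1/4938961) = -1867602*177741/(46 + 271 + 227*(-251)) + 3765028/14816883 = -1867602*177741/(46 + 271 - 56977) + 3765028/14816883 = -1867602/((1/3)*(1/227)*(1/261)*(-56660)) + 3765028/14816883 = -1867602/(-56660/177741) + 3765028/14816883 = -1867602*(-177741/56660) + 3765028/14816883 = 165974723541/28330 + 3765028/14816883 = 2459228166327585943/419762295390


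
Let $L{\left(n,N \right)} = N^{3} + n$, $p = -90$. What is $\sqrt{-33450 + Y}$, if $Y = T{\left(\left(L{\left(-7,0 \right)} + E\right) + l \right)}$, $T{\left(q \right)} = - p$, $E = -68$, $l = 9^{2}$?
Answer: $4 i \sqrt{2085} \approx 182.65 i$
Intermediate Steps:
$l = 81$
$L{\left(n,N \right)} = n + N^{3}$
$T{\left(q \right)} = 90$ ($T{\left(q \right)} = \left(-1\right) \left(-90\right) = 90$)
$Y = 90$
$\sqrt{-33450 + Y} = \sqrt{-33450 + 90} = \sqrt{-33360} = 4 i \sqrt{2085}$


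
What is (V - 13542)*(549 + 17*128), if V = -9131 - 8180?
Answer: -84074425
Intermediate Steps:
V = -17311
(V - 13542)*(549 + 17*128) = (-17311 - 13542)*(549 + 17*128) = -30853*(549 + 2176) = -30853*2725 = -84074425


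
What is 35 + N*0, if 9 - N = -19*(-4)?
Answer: 35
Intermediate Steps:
N = -67 (N = 9 - (-19)*(-4) = 9 - 1*76 = 9 - 76 = -67)
35 + N*0 = 35 - 67*0 = 35 + 0 = 35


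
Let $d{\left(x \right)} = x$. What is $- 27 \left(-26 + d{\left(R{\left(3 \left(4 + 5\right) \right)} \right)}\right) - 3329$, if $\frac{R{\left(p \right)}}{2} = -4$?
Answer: $-2411$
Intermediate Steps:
$R{\left(p \right)} = -8$ ($R{\left(p \right)} = 2 \left(-4\right) = -8$)
$- 27 \left(-26 + d{\left(R{\left(3 \left(4 + 5\right) \right)} \right)}\right) - 3329 = - 27 \left(-26 - 8\right) - 3329 = \left(-27\right) \left(-34\right) - 3329 = 918 - 3329 = -2411$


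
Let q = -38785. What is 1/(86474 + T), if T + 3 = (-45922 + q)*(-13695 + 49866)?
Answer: -1/3063850426 ≈ -3.2639e-10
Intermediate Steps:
T = -3063936900 (T = -3 + (-45922 - 38785)*(-13695 + 49866) = -3 - 84707*36171 = -3 - 3063936897 = -3063936900)
1/(86474 + T) = 1/(86474 - 3063936900) = 1/(-3063850426) = -1/3063850426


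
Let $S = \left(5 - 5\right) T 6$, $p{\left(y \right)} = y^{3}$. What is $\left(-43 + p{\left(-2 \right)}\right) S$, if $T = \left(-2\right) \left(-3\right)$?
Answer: $0$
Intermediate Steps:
$T = 6$
$S = 0$ ($S = \left(5 - 5\right) 6 \cdot 6 = 0 \cdot 6 \cdot 6 = 0 \cdot 6 = 0$)
$\left(-43 + p{\left(-2 \right)}\right) S = \left(-43 + \left(-2\right)^{3}\right) 0 = \left(-43 - 8\right) 0 = \left(-51\right) 0 = 0$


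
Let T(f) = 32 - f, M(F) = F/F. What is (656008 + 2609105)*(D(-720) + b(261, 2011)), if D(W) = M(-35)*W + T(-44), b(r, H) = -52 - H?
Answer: -8838660891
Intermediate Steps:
M(F) = 1
D(W) = 76 + W (D(W) = 1*W + (32 - 1*(-44)) = W + (32 + 44) = W + 76 = 76 + W)
(656008 + 2609105)*(D(-720) + b(261, 2011)) = (656008 + 2609105)*((76 - 720) + (-52 - 1*2011)) = 3265113*(-644 + (-52 - 2011)) = 3265113*(-644 - 2063) = 3265113*(-2707) = -8838660891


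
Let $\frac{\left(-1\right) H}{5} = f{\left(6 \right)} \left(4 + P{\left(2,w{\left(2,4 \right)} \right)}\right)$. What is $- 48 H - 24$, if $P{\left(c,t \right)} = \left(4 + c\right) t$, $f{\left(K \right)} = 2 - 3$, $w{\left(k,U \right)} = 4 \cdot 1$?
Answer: $-6744$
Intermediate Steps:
$w{\left(k,U \right)} = 4$
$f{\left(K \right)} = -1$ ($f{\left(K \right)} = 2 - 3 = -1$)
$P{\left(c,t \right)} = t \left(4 + c\right)$
$H = 140$ ($H = - 5 \left(- (4 + 4 \left(4 + 2\right))\right) = - 5 \left(- (4 + 4 \cdot 6)\right) = - 5 \left(- (4 + 24)\right) = - 5 \left(\left(-1\right) 28\right) = \left(-5\right) \left(-28\right) = 140$)
$- 48 H - 24 = \left(-48\right) 140 - 24 = -6720 - 24 = -6744$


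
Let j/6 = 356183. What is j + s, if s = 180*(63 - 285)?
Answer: 2097138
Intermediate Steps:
j = 2137098 (j = 6*356183 = 2137098)
s = -39960 (s = 180*(-222) = -39960)
j + s = 2137098 - 39960 = 2097138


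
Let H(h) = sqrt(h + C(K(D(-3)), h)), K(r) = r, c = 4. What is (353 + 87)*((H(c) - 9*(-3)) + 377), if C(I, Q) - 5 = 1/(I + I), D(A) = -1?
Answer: 177760 + 220*sqrt(34) ≈ 1.7904e+5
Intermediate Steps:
C(I, Q) = 5 + 1/(2*I) (C(I, Q) = 5 + 1/(I + I) = 5 + 1/(2*I))
H(h) = sqrt(9/2 + h) (H(h) = sqrt(h + (5 + (1/2)/(-1))) = sqrt(h + (5 + (1/2)*(-1))) = sqrt(h + (5 - 1/2)) = sqrt(h + 9/2) = sqrt(9/2 + h))
(353 + 87)*((H(c) - 9*(-3)) + 377) = (353 + 87)*((sqrt(18 + 4*4)/2 - 9*(-3)) + 377) = 440*((sqrt(18 + 16)/2 + 27) + 377) = 440*((sqrt(34)/2 + 27) + 377) = 440*((27 + sqrt(34)/2) + 377) = 440*(404 + sqrt(34)/2) = 177760 + 220*sqrt(34)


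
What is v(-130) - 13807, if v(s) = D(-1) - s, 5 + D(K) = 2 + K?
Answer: -13681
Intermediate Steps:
D(K) = -3 + K (D(K) = -5 + (2 + K) = -3 + K)
v(s) = -4 - s (v(s) = (-3 - 1) - s = -4 - s)
v(-130) - 13807 = (-4 - 1*(-130)) - 13807 = (-4 + 130) - 13807 = 126 - 13807 = -13681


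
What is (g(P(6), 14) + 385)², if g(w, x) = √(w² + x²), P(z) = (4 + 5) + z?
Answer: (385 + √421)² ≈ 1.6445e+5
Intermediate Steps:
P(z) = 9 + z
(g(P(6), 14) + 385)² = (√((9 + 6)² + 14²) + 385)² = (√(15² + 196) + 385)² = (√(225 + 196) + 385)² = (√421 + 385)² = (385 + √421)²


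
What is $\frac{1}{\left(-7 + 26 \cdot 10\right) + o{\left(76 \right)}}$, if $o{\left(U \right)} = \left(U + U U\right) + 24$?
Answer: $\frac{1}{6129} \approx 0.00016316$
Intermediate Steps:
$o{\left(U \right)} = 24 + U + U^{2}$ ($o{\left(U \right)} = \left(U + U^{2}\right) + 24 = 24 + U + U^{2}$)
$\frac{1}{\left(-7 + 26 \cdot 10\right) + o{\left(76 \right)}} = \frac{1}{\left(-7 + 26 \cdot 10\right) + \left(24 + 76 + 76^{2}\right)} = \frac{1}{\left(-7 + 260\right) + \left(24 + 76 + 5776\right)} = \frac{1}{253 + 5876} = \frac{1}{6129}$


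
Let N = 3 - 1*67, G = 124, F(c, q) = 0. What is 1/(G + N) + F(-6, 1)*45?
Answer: 1/60 ≈ 0.016667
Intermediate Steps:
N = -64 (N = 3 - 67 = -64)
1/(G + N) + F(-6, 1)*45 = 1/(124 - 64) + 0*45 = 1/60 + 0 = 1/60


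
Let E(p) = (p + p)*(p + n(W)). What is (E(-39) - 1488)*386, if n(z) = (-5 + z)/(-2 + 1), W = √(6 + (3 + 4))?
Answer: 449304 + 30108*√13 ≈ 5.5786e+5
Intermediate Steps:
W = √13 (W = √(6 + 7) = √13 ≈ 3.6056)
n(z) = 5 - z (n(z) = (-5 + z)/(-1) = (-5 + z)*(-1) = 5 - z)
E(p) = 2*p*(5 + p - √13) (E(p) = (p + p)*(p + (5 - √13)) = (2*p)*(5 + p - √13) = 2*p*(5 + p - √13))
(E(-39) - 1488)*386 = (2*(-39)*(5 - 39 - √13) - 1488)*386 = (2*(-39)*(-34 - √13) - 1488)*386 = ((2652 + 78*√13) - 1488)*386 = (1164 + 78*√13)*386 = 449304 + 30108*√13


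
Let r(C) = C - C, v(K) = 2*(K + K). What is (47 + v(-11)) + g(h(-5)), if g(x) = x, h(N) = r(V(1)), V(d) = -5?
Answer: 3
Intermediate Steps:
v(K) = 4*K (v(K) = 2*(2*K) = 4*K)
r(C) = 0
h(N) = 0
(47 + v(-11)) + g(h(-5)) = (47 + 4*(-11)) + 0 = (47 - 44) + 0 = 3 + 0 = 3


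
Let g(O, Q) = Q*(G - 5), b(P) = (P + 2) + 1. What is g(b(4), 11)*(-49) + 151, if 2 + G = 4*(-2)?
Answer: 8236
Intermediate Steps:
G = -10 (G = -2 + 4*(-2) = -2 - 8 = -10)
b(P) = 3 + P (b(P) = (2 + P) + 1 = 3 + P)
g(O, Q) = -15*Q (g(O, Q) = Q*(-10 - 5) = Q*(-15) = -15*Q)
g(b(4), 11)*(-49) + 151 = -15*11*(-49) + 151 = -165*(-49) + 151 = 8085 + 151 = 8236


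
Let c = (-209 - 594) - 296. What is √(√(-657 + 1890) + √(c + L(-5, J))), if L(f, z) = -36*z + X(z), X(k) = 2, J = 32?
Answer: √(3*√137 + I*√2249) ≈ 6.8601 + 3.4565*I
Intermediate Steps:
L(f, z) = 2 - 36*z (L(f, z) = -36*z + 2 = 2 - 36*z)
c = -1099 (c = -803 - 296 = -1099)
√(√(-657 + 1890) + √(c + L(-5, J))) = √(√(-657 + 1890) + √(-1099 + (2 - 36*32))) = √(√1233 + √(-1099 + (2 - 1152))) = √(3*√137 + √(-1099 - 1150)) = √(3*√137 + √(-2249)) = √(3*√137 + I*√2249)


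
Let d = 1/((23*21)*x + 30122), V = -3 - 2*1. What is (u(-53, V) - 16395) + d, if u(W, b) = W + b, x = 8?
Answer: -559171657/33986 ≈ -16453.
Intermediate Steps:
V = -5 (V = -3 - 2 = -5)
d = 1/33986 (d = 1/((23*21)*8 + 30122) = 1/(483*8 + 30122) = 1/(3864 + 30122) = 1/33986 ≈ 2.9424e-5)
(u(-53, V) - 16395) + d = ((-53 - 5) - 16395) + 1/33986 = (-58 - 16395) + 1/33986 = -16453 + 1/33986 = -559171657/33986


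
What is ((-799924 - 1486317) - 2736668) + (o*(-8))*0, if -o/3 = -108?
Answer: -5022909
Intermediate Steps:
o = 324 (o = -3*(-108) = 324)
((-799924 - 1486317) - 2736668) + (o*(-8))*0 = ((-799924 - 1486317) - 2736668) + (324*(-8))*0 = (-2286241 - 2736668) - 2592*0 = -5022909 + 0 = -5022909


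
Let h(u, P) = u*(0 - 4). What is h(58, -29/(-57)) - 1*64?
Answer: -296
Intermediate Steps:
h(u, P) = -4*u (h(u, P) = u*(-4) = -4*u)
h(58, -29/(-57)) - 1*64 = -4*58 - 1*64 = -232 - 64 = -296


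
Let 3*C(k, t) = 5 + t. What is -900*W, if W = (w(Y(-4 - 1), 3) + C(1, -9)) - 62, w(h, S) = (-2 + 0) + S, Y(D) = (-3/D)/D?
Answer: 56100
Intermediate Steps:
C(k, t) = 5/3 + t/3 (C(k, t) = (5 + t)/3 = 5/3 + t/3)
Y(D) = -3/D²
w(h, S) = -2 + S
W = -187/3 (W = ((-2 + 3) + (5/3 + (⅓)*(-9))) - 62 = (1 + (5/3 - 3)) - 62 = (1 - 4/3) - 62 = -⅓ - 62 = -187/3 ≈ -62.333)
-900*W = -900*(-187/3) = 56100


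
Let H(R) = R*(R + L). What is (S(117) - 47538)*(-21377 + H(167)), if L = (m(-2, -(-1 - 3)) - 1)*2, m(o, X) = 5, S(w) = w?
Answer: -372160008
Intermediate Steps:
L = 8 (L = (5 - 1)*2 = 4*2 = 8)
H(R) = R*(8 + R) (H(R) = R*(R + 8) = R*(8 + R))
(S(117) - 47538)*(-21377 + H(167)) = (117 - 47538)*(-21377 + 167*(8 + 167)) = -47421*(-21377 + 167*175) = -47421*(-21377 + 29225) = -47421*7848 = -372160008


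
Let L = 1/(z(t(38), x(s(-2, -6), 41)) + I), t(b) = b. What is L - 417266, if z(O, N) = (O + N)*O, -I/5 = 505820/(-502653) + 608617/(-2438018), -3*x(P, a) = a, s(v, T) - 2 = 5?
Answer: -158679777428026175296/380284465632279 ≈ -4.1727e+5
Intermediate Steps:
s(v, T) = 7 (s(v, T) = 2 + 5 = 7)
x(P, a) = -a/3
I = 7695607128305/1225477061754 (I = -5*(505820/(-502653) + 608617/(-2438018)) = -5*(505820*(-1/502653) + 608617*(-1/2438018)) = -5*(-505820/502653 - 608617/2438018) = -5*(-1539121425661/1225477061754) = 7695607128305/1225477061754 ≈ 6.2797)
z(O, N) = O*(N + O) (z(O, N) = (N + O)*O = O*(N + O))
L = 408492353918/380284465632279 (L = 1/(38*(-⅓*41 + 38) + 7695607128305/1225477061754) = 1/(38*(-41/3 + 38) + 7695607128305/1225477061754) = 1/(38*(73/3) + 7695607128305/1225477061754) = 1/(2774/3 + 7695607128305/1225477061754) = 1/(380284465632279/408492353918) = 408492353918/380284465632279 ≈ 0.0010742)
L - 417266 = 408492353918/380284465632279 - 417266 = -158679777428026175296/380284465632279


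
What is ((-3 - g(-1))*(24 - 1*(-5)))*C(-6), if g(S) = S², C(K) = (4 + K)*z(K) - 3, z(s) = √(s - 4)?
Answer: 348 + 232*I*√10 ≈ 348.0 + 733.65*I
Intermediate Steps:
z(s) = √(-4 + s)
C(K) = -3 + √(-4 + K)*(4 + K) (C(K) = (4 + K)*√(-4 + K) - 3 = √(-4 + K)*(4 + K) - 3 = -3 + √(-4 + K)*(4 + K))
((-3 - g(-1))*(24 - 1*(-5)))*C(-6) = ((-3 - 1*(-1)²)*(24 - 1*(-5)))*(-3 + 4*√(-4 - 6) - 6*√(-4 - 6)) = ((-3 - 1*1)*(24 + 5))*(-3 + 4*√(-10) - 6*I*√10) = ((-3 - 1)*29)*(-3 + 4*(I*√10) - 6*I*√10) = (-4*29)*(-3 + 4*I*√10 - 6*I*√10) = -116*(-3 - 2*I*√10) = 348 + 232*I*√10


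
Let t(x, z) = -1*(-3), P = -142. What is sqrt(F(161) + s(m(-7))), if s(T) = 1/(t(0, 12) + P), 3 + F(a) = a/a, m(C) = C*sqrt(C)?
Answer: 3*I*sqrt(4309)/139 ≈ 1.4168*I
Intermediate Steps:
t(x, z) = 3
m(C) = C**(3/2)
F(a) = -2 (F(a) = -3 + a/a = -3 + 1 = -2)
s(T) = -1/139 (s(T) = 1/(3 - 142) = 1/(-139) = -1/139)
sqrt(F(161) + s(m(-7))) = sqrt(-2 - 1/139) = sqrt(-279/139) = 3*I*sqrt(4309)/139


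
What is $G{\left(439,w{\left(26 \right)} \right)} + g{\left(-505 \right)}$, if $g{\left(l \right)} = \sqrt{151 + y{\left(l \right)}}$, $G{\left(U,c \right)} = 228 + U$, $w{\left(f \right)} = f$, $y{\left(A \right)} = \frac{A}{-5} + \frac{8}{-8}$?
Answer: $667 + \sqrt{251} \approx 682.84$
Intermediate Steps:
$y{\left(A \right)} = -1 - \frac{A}{5}$ ($y{\left(A \right)} = A \left(- \frac{1}{5}\right) + 8 \left(- \frac{1}{8}\right) = - \frac{A}{5} - 1 = -1 - \frac{A}{5}$)
$g{\left(l \right)} = \sqrt{150 - \frac{l}{5}}$ ($g{\left(l \right)} = \sqrt{151 - \left(1 + \frac{l}{5}\right)} = \sqrt{150 - \frac{l}{5}}$)
$G{\left(439,w{\left(26 \right)} \right)} + g{\left(-505 \right)} = \left(228 + 439\right) + \frac{\sqrt{3750 - -2525}}{5} = 667 + \frac{\sqrt{3750 + 2525}}{5} = 667 + \frac{\sqrt{6275}}{5} = 667 + \frac{5 \sqrt{251}}{5} = 667 + \sqrt{251}$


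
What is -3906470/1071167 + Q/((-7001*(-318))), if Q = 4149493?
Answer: -4252244509129/2384758373106 ≈ -1.7831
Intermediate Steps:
-3906470/1071167 + Q/((-7001*(-318))) = -3906470/1071167 + 4149493/((-7001*(-318))) = -3906470*1/1071167 + 4149493/2226318 = -3906470/1071167 + 4149493*(1/2226318) = -3906470/1071167 + 4149493/2226318 = -4252244509129/2384758373106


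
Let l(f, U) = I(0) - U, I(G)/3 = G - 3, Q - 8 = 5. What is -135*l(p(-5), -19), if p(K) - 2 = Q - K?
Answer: -1350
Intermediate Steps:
Q = 13 (Q = 8 + 5 = 13)
I(G) = -9 + 3*G (I(G) = 3*(G - 3) = 3*(-3 + G) = -9 + 3*G)
p(K) = 15 - K (p(K) = 2 + (13 - K) = 15 - K)
l(f, U) = -9 - U (l(f, U) = (-9 + 3*0) - U = (-9 + 0) - U = -9 - U)
-135*l(p(-5), -19) = -135*(-9 - 1*(-19)) = -135*(-9 + 19) = -135*10 = -1350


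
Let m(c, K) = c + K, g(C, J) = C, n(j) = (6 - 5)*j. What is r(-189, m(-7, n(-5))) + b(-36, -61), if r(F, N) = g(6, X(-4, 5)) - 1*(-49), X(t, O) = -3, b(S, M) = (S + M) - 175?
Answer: -217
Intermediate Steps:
b(S, M) = -175 + M + S (b(S, M) = (M + S) - 175 = -175 + M + S)
n(j) = j (n(j) = 1*j = j)
m(c, K) = K + c
r(F, N) = 55 (r(F, N) = 6 - 1*(-49) = 6 + 49 = 55)
r(-189, m(-7, n(-5))) + b(-36, -61) = 55 + (-175 - 61 - 36) = 55 - 272 = -217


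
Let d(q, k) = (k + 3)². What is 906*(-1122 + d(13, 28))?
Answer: -145866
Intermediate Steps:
d(q, k) = (3 + k)²
906*(-1122 + d(13, 28)) = 906*(-1122 + (3 + 28)²) = 906*(-1122 + 31²) = 906*(-1122 + 961) = 906*(-161) = -145866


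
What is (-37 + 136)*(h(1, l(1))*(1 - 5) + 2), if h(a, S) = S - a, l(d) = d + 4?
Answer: -1386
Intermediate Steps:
l(d) = 4 + d
(-37 + 136)*(h(1, l(1))*(1 - 5) + 2) = (-37 + 136)*(((4 + 1) - 1*1)*(1 - 5) + 2) = 99*((5 - 1)*(-4) + 2) = 99*(4*(-4) + 2) = 99*(-16 + 2) = 99*(-14) = -1386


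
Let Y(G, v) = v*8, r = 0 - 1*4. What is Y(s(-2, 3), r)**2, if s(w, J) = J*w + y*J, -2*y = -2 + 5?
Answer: 1024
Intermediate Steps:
y = -3/2 (y = -(-2 + 5)/2 = -1/2*3 = -3/2 ≈ -1.5000)
s(w, J) = -3*J/2 + J*w (s(w, J) = J*w - 3*J/2 = -3*J/2 + J*w)
r = -4 (r = 0 - 4 = -4)
Y(G, v) = 8*v
Y(s(-2, 3), r)**2 = (8*(-4))**2 = (-32)**2 = 1024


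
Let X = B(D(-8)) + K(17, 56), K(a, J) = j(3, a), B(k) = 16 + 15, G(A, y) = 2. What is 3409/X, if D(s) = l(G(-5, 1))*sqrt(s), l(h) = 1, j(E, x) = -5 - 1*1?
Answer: 3409/25 ≈ 136.36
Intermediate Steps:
j(E, x) = -6 (j(E, x) = -5 - 1 = -6)
D(s) = sqrt(s) (D(s) = 1*sqrt(s) = sqrt(s))
B(k) = 31
K(a, J) = -6
X = 25 (X = 31 - 6 = 25)
3409/X = 3409/25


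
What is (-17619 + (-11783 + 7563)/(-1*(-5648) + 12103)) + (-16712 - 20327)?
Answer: -970238378/17751 ≈ -54658.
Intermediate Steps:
(-17619 + (-11783 + 7563)/(-1*(-5648) + 12103)) + (-16712 - 20327) = (-17619 - 4220/(5648 + 12103)) - 37039 = (-17619 - 4220/17751) - 37039 = -312759089/17751 - 37039 = -970238378/17751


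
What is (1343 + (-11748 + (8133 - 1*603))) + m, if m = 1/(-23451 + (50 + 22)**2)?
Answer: -52517626/18267 ≈ -2875.0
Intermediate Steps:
m = -1/18267 (m = 1/(-23451 + 72**2) = 1/(-23451 + 5184) = 1/(-18267) = -1/18267 ≈ -5.4744e-5)
(1343 + (-11748 + (8133 - 1*603))) + m = (1343 + (-11748 + (8133 - 1*603))) - 1/18267 = (1343 + (-11748 + (8133 - 603))) - 1/18267 = (1343 + (-11748 + 7530)) - 1/18267 = (1343 - 4218) - 1/18267 = -2875 - 1/18267 = -52517626/18267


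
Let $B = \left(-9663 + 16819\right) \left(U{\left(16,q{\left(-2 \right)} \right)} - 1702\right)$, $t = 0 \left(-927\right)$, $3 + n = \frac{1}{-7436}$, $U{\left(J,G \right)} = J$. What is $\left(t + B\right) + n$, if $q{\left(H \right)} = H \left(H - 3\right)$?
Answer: $- \frac{89715481285}{7436} \approx -1.2065 \cdot 10^{7}$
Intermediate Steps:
$q{\left(H \right)} = H \left(-3 + H\right)$
$n = - \frac{22309}{7436}$ ($n = -3 + \frac{1}{-7436} = -3 - \frac{1}{7436} = - \frac{22309}{7436} \approx -3.0001$)
$t = 0$
$B = -12065016$ ($B = \left(-9663 + 16819\right) \left(16 - 1702\right) = 7156 \left(-1686\right) = -12065016$)
$\left(t + B\right) + n = \left(0 - 12065016\right) - \frac{22309}{7436} = -12065016 - \frac{22309}{7436} = - \frac{89715481285}{7436}$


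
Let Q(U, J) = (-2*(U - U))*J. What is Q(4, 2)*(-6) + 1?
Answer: 1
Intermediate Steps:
Q(U, J) = 0 (Q(U, J) = (-2*0)*J = 0*J = 0)
Q(4, 2)*(-6) + 1 = 0*(-6) + 1 = 0 + 1 = 1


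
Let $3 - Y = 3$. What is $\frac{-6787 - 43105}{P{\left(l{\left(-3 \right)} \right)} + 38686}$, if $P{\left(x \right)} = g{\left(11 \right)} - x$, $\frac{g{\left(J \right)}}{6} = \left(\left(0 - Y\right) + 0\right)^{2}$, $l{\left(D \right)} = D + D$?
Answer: $- \frac{12473}{9673} \approx -1.2895$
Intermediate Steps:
$Y = 0$ ($Y = 3 - 3 = 0$)
$l{\left(D \right)} = 2 D$
$g{\left(J \right)} = 0$ ($g{\left(J \right)} = 6 \left(\left(0 - 0\right) + 0\right)^{2} = 6 \left(\left(0 + 0\right) + 0\right)^{2} = 6 \left(0 + 0\right)^{2} = 6 \cdot 0^{2} = 6 \cdot 0 = 0$)
$P{\left(x \right)} = - x$ ($P{\left(x \right)} = 0 - x = - x$)
$\frac{-6787 - 43105}{P{\left(l{\left(-3 \right)} \right)} + 38686} = \frac{-6787 - 43105}{- 2 \left(-3\right) + 38686} = - \frac{49892}{\left(-1\right) \left(-6\right) + 38686} = - \frac{49892}{6 + 38686} = - \frac{49892}{38692} = \left(-49892\right) \frac{1}{38692} = - \frac{12473}{9673}$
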